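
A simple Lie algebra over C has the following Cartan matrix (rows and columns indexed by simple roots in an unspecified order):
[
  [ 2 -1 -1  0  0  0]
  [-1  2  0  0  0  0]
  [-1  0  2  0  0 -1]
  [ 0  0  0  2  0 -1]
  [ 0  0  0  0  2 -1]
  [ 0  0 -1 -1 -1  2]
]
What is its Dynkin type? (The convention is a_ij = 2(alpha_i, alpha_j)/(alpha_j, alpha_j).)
type D_6

The matrix has rank 6 with 2's on the diagonal. Reading the off-diagonal entries as Dynkin edges (a single edge where a_ij = a_ji = -1; a double or triple edge where a_ij * a_ji = 2 or 3), the diagram is a chain of 4 nodes with a fork of two nodes at one end (D_6). One simple-root ordering that puts it in standard form is (alpha_2, alpha_1, alpha_3, alpha_6, alpha_4, alpha_5). So the algebra is type D_6, i.e. so(12).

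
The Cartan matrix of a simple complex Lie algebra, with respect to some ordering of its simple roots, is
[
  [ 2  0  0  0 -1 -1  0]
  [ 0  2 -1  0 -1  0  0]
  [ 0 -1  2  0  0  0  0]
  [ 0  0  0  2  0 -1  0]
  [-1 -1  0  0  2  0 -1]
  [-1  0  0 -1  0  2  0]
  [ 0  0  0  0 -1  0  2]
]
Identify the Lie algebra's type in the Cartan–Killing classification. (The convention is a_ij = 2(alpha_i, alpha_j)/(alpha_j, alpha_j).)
E7

The matrix has rank 7 with 2's on the diagonal. Reading the off-diagonal entries as Dynkin edges (a single edge where a_ij = a_ji = -1; a double or triple edge where a_ij * a_ji = 2 or 3), the diagram is a chain of 6 nodes with one extra node attached to the third node from one end (E_7). One simple-root ordering that puts it in standard form is (alpha_3, alpha_7, alpha_2, alpha_5, alpha_1, alpha_6, alpha_4). So the algebra is type E_7.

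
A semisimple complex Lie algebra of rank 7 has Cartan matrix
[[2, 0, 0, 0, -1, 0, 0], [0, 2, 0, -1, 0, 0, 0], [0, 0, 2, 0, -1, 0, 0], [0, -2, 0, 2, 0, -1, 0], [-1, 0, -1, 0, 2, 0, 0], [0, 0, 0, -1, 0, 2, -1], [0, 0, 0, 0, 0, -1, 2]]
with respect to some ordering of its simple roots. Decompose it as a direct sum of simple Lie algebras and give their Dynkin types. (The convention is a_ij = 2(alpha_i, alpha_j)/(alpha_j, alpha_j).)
The diagram associated to this matrix has two connected components: the simple roots {alpha_1, alpha_3, alpha_5} form a chain of 3 nodes with single edges (A_3), and {alpha_2, alpha_4, alpha_6, alpha_7} form a chain of 4 nodes with a double edge at one end; the terminal node there is the unique short simple root (B_4). A semisimple Lie algebra decomposes uniquely as the direct sum of simple ideals, one per connected component of its Dynkin diagram, so g ≅ A_3 ⊕ B_4 (dimension 15 + 36 = 51).

A3 + B4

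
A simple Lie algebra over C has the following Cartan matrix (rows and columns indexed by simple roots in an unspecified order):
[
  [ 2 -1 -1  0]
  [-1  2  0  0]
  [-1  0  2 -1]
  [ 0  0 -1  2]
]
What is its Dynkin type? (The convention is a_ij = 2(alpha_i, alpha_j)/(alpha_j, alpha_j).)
A_4 (sl(5))

The matrix has rank 4 with 2's on the diagonal. Reading the off-diagonal entries as Dynkin edges (a single edge where a_ij = a_ji = -1; a double or triple edge where a_ij * a_ji = 2 or 3), the diagram is a chain of 4 nodes with single edges (A_4). One simple-root ordering that puts it in standard form is (alpha_4, alpha_3, alpha_1, alpha_2). So the algebra is type A_4, i.e. sl(5).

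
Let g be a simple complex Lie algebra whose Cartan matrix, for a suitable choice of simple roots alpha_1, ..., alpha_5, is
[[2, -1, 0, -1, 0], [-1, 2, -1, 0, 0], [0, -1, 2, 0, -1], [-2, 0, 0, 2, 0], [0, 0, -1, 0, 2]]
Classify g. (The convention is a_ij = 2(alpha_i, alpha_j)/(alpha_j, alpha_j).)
C5

The matrix has rank 5 with 2's on the diagonal. Reading the off-diagonal entries as Dynkin edges (a single edge where a_ij = a_ji = -1; a double or triple edge where a_ij * a_ji = 2 or 3), the diagram is a chain of 5 nodes with a double edge at one end; the terminal node there is the unique long simple root (C_5). One simple-root ordering that puts it in standard form is (alpha_5, alpha_3, alpha_2, alpha_1, alpha_4). So the algebra is type C_5, i.e. sp(10).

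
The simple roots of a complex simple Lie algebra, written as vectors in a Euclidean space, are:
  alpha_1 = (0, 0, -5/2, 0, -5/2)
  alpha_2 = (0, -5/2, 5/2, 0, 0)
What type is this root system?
A2

Compute the Cartan integers a_ij = 2(alpha_i, alpha_j)/(alpha_j, alpha_j); the resulting 2x2 Cartan matrix is
[[2, -1], [-1, 2]].
All simple roots have the same length, so the diagram is simply laced. The associated Dynkin diagram is a chain of 2 nodes with single edges (A_2), so the type is A_2 (the algebra sl(3)).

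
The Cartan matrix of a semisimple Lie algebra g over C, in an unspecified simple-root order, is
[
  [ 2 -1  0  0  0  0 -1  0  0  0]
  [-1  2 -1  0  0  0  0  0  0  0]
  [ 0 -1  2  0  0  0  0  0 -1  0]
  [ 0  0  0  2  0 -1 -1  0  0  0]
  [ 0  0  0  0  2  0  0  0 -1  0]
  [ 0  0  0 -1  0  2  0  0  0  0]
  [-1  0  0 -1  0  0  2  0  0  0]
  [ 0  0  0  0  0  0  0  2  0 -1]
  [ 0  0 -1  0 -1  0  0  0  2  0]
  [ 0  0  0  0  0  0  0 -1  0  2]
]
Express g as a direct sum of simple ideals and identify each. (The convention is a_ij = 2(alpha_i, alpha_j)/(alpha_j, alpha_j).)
The diagram associated to this matrix has two connected components: the simple roots {alpha_8, alpha_10} form a chain of 2 nodes with single edges (A_2), and {alpha_1, alpha_2, alpha_3, alpha_4, alpha_5, alpha_6, alpha_7, alpha_9} form a chain of 8 nodes with single edges (A_8). A semisimple Lie algebra decomposes uniquely as the direct sum of simple ideals, one per connected component of its Dynkin diagram, so g ≅ A_2 ⊕ A_8 (dimension 8 + 80 = 88).

A2 ⊕ A8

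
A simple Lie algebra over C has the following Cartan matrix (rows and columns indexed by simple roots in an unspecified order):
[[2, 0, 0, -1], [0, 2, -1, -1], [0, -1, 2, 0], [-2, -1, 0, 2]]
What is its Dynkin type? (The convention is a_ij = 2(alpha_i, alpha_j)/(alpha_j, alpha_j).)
The matrix has rank 4 with 2's on the diagonal. Reading the off-diagonal entries as Dynkin edges (a single edge where a_ij = a_ji = -1; a double or triple edge where a_ij * a_ji = 2 or 3), the diagram is a chain of 4 nodes with a double edge at one end; the terminal node there is the unique short simple root (B_4). One simple-root ordering that puts it in standard form is (alpha_3, alpha_2, alpha_4, alpha_1). So the algebra is type B_4, i.e. so(9).

B_4 (so(9))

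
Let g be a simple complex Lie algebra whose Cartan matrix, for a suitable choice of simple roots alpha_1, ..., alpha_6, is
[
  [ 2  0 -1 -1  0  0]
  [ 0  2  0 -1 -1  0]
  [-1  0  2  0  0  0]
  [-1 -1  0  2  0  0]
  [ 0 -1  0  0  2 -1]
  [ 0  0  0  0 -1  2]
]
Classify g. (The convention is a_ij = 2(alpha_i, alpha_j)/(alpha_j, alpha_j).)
The matrix has rank 6 with 2's on the diagonal. Reading the off-diagonal entries as Dynkin edges (a single edge where a_ij = a_ji = -1; a double or triple edge where a_ij * a_ji = 2 or 3), the diagram is a chain of 6 nodes with single edges (A_6). One simple-root ordering that puts it in standard form is (alpha_3, alpha_1, alpha_4, alpha_2, alpha_5, alpha_6). So the algebra is type A_6, i.e. sl(7).

A_6 (sl(7))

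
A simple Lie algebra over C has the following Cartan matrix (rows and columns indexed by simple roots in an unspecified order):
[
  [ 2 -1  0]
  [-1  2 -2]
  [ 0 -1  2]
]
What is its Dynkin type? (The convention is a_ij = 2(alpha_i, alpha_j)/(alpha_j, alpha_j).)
The matrix has rank 3 with 2's on the diagonal. Reading the off-diagonal entries as Dynkin edges (a single edge where a_ij = a_ji = -1; a double or triple edge where a_ij * a_ji = 2 or 3), the diagram is a chain of 3 nodes with a double edge at one end; the terminal node there is the unique short simple root (B_3). One simple-root ordering that puts it in standard form is (alpha_1, alpha_2, alpha_3). So the algebra is type B_3, i.e. so(7).

B_3 (so(7))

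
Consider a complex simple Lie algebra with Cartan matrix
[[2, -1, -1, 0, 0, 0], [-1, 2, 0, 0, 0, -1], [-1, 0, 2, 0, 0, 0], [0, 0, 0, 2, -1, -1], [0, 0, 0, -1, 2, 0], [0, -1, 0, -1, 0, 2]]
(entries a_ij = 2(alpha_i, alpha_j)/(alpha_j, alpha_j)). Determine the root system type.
A_6 (sl(7))

The matrix has rank 6 with 2's on the diagonal. Reading the off-diagonal entries as Dynkin edges (a single edge where a_ij = a_ji = -1; a double or triple edge where a_ij * a_ji = 2 or 3), the diagram is a chain of 6 nodes with single edges (A_6). One simple-root ordering that puts it in standard form is (alpha_5, alpha_4, alpha_6, alpha_2, alpha_1, alpha_3). So the algebra is type A_6, i.e. sl(7).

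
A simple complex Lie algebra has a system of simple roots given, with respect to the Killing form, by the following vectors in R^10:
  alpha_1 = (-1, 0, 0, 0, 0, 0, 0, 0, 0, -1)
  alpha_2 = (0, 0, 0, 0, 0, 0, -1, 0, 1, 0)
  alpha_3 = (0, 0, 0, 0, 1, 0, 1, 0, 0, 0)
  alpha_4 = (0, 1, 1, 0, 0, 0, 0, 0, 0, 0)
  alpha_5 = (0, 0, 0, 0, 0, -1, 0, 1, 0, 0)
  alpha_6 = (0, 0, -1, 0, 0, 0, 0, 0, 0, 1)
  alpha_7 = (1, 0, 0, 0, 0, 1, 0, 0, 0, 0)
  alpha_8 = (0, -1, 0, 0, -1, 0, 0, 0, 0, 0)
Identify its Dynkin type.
A8

Compute the Cartan integers a_ij = 2(alpha_i, alpha_j)/(alpha_j, alpha_j); the resulting 8x8 Cartan matrix is
[[2, 0, 0, 0, 0, -1, -1, 0], [0, 2, -1, 0, 0, 0, 0, 0], [0, -1, 2, 0, 0, 0, 0, -1], [0, 0, 0, 2, 0, -1, 0, -1], [0, 0, 0, 0, 2, 0, -1, 0], [-1, 0, 0, -1, 0, 2, 0, 0], [-1, 0, 0, 0, -1, 0, 2, 0], [0, 0, -1, -1, 0, 0, 0, 2]].
All simple roots have the same length, so the diagram is simply laced. The associated Dynkin diagram is a chain of 8 nodes with single edges (A_8), so the type is A_8 (the algebra sl(9)).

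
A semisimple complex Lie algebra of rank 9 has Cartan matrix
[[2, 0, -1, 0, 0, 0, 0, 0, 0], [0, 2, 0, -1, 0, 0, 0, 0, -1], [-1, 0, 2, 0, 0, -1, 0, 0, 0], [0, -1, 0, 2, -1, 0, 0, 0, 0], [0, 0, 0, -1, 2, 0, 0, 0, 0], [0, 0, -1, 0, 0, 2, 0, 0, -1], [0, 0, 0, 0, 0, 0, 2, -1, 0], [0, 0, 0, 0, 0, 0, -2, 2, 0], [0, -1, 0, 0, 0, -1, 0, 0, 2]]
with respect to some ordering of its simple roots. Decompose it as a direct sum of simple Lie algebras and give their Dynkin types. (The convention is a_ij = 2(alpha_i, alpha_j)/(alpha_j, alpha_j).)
The diagram associated to this matrix has two connected components: the simple roots {alpha_1, alpha_2, alpha_3, alpha_4, alpha_5, alpha_6, alpha_9} form a chain of 7 nodes with single edges (A_7), and {alpha_7, alpha_8} form a chain of 2 nodes with a double edge at one end; the terminal node there is the unique short simple root (B_2). A semisimple Lie algebra decomposes uniquely as the direct sum of simple ideals, one per connected component of its Dynkin diagram, so g ≅ A_7 ⊕ B_2 (dimension 63 + 10 = 73).

A_7 (sl(8)) + B_2 (so(5))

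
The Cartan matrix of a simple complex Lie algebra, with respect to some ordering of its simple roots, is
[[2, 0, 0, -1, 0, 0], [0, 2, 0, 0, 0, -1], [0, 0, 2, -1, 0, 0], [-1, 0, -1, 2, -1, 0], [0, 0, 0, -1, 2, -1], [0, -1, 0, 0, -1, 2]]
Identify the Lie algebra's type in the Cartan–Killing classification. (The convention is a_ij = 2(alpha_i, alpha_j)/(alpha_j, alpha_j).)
D_6 (so(12))

The matrix has rank 6 with 2's on the diagonal. Reading the off-diagonal entries as Dynkin edges (a single edge where a_ij = a_ji = -1; a double or triple edge where a_ij * a_ji = 2 or 3), the diagram is a chain of 4 nodes with a fork of two nodes at one end (D_6). One simple-root ordering that puts it in standard form is (alpha_2, alpha_6, alpha_5, alpha_4, alpha_1, alpha_3). So the algebra is type D_6, i.e. so(12).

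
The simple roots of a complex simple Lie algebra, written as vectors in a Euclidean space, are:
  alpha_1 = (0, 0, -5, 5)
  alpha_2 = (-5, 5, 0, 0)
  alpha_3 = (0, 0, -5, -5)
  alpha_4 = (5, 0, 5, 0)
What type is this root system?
type D_4

Compute the Cartan integers a_ij = 2(alpha_i, alpha_j)/(alpha_j, alpha_j); the resulting 4x4 Cartan matrix is
[[2, 0, 0, -1], [0, 2, 0, -1], [0, 0, 2, -1], [-1, -1, -1, 2]].
All simple roots have the same length, so the diagram is simply laced. The associated Dynkin diagram is a chain of 2 nodes with a fork of two nodes at one end (D_4), so the type is D_4 (the algebra so(8)).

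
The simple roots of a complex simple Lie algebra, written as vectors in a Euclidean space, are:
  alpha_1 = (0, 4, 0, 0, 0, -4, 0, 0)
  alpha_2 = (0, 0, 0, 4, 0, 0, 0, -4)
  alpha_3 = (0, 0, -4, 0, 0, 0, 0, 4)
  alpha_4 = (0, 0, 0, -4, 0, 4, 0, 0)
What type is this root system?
Compute the Cartan integers a_ij = 2(alpha_i, alpha_j)/(alpha_j, alpha_j); the resulting 4x4 Cartan matrix is
[[2, 0, 0, -1], [0, 2, -1, -1], [0, -1, 2, 0], [-1, -1, 0, 2]].
All simple roots have the same length, so the diagram is simply laced. The associated Dynkin diagram is a chain of 4 nodes with single edges (A_4), so the type is A_4 (the algebra sl(5)).

A_4 (sl(5))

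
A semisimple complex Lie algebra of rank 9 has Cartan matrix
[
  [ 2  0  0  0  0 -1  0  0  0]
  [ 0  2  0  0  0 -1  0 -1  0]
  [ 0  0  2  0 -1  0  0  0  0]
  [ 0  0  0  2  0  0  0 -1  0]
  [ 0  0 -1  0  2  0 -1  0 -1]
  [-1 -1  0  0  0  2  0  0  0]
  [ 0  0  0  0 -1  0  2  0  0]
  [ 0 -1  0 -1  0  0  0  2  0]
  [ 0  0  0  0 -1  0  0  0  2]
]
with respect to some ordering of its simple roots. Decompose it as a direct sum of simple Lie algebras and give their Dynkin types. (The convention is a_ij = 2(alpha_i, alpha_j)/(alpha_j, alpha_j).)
The diagram associated to this matrix has two connected components: the simple roots {alpha_1, alpha_2, alpha_4, alpha_6, alpha_8} form a chain of 5 nodes with single edges (A_5), and {alpha_3, alpha_5, alpha_7, alpha_9} form a chain of 2 nodes with a fork of two nodes at one end (D_4). A semisimple Lie algebra decomposes uniquely as the direct sum of simple ideals, one per connected component of its Dynkin diagram, so g ≅ A_5 ⊕ D_4 (dimension 35 + 28 = 63).

type A_5 ⊕ type D_4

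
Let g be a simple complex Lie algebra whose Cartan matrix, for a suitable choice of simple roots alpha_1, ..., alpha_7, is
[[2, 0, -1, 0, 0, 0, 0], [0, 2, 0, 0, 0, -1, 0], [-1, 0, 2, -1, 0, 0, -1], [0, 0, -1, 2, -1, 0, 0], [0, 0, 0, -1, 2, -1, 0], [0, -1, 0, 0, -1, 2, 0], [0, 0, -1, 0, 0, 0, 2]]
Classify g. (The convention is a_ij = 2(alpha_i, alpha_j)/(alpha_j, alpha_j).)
The matrix has rank 7 with 2's on the diagonal. Reading the off-diagonal entries as Dynkin edges (a single edge where a_ij = a_ji = -1; a double or triple edge where a_ij * a_ji = 2 or 3), the diagram is a chain of 5 nodes with a fork of two nodes at one end (D_7). One simple-root ordering that puts it in standard form is (alpha_2, alpha_6, alpha_5, alpha_4, alpha_3, alpha_7, alpha_1). So the algebra is type D_7, i.e. so(14).

D_7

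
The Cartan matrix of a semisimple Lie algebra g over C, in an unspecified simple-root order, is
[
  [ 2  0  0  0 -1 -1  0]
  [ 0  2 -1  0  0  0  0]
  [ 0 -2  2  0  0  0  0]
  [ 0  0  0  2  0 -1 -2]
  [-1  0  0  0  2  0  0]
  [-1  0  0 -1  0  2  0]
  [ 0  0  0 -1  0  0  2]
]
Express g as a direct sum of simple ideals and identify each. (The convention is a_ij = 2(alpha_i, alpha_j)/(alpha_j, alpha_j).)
B_2 ⊕ B_5

The diagram associated to this matrix has two connected components: the simple roots {alpha_2, alpha_3} form a chain of 2 nodes with a double edge at one end; the terminal node there is the unique short simple root (B_2), and {alpha_1, alpha_4, alpha_5, alpha_6, alpha_7} form a chain of 5 nodes with a double edge at one end; the terminal node there is the unique short simple root (B_5). A semisimple Lie algebra decomposes uniquely as the direct sum of simple ideals, one per connected component of its Dynkin diagram, so g ≅ B_2 ⊕ B_5 (dimension 10 + 55 = 65).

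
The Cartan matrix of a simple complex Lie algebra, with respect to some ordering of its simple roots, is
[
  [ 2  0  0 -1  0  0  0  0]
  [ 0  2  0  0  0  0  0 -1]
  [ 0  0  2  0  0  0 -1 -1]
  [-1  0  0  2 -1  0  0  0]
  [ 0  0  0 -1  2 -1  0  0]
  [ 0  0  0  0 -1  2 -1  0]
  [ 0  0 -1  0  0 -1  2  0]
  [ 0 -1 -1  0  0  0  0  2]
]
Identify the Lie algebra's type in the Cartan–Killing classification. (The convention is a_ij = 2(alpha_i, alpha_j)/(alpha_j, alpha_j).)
A_8 (sl(9))

The matrix has rank 8 with 2's on the diagonal. Reading the off-diagonal entries as Dynkin edges (a single edge where a_ij = a_ji = -1; a double or triple edge where a_ij * a_ji = 2 or 3), the diagram is a chain of 8 nodes with single edges (A_8). One simple-root ordering that puts it in standard form is (alpha_2, alpha_8, alpha_3, alpha_7, alpha_6, alpha_5, alpha_4, alpha_1). So the algebra is type A_8, i.e. sl(9).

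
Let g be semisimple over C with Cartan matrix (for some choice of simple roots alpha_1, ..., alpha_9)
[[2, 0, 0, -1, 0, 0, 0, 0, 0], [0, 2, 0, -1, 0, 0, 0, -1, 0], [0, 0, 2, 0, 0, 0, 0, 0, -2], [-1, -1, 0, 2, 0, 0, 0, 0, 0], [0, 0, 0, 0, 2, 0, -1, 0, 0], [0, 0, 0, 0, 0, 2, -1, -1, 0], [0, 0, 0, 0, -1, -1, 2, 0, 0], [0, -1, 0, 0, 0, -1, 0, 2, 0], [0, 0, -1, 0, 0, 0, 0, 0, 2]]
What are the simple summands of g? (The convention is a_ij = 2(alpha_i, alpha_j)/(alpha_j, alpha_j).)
The diagram associated to this matrix has two connected components: the simple roots {alpha_1, alpha_2, alpha_4, alpha_5, alpha_6, alpha_7, alpha_8} form a chain of 7 nodes with single edges (A_7), and {alpha_3, alpha_9} form a chain of 2 nodes with a double edge at one end; the terminal node there is the unique short simple root (B_2). A semisimple Lie algebra decomposes uniquely as the direct sum of simple ideals, one per connected component of its Dynkin diagram, so g ≅ A_7 ⊕ B_2 (dimension 63 + 10 = 73).

A7 + B2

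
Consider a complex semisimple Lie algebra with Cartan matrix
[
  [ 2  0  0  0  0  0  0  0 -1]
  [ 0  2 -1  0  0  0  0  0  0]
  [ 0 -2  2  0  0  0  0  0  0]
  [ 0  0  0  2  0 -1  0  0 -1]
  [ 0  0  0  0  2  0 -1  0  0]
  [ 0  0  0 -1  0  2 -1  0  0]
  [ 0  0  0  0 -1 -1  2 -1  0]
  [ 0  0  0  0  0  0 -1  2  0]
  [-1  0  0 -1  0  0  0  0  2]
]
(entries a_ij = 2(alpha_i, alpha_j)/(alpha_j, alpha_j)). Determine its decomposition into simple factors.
The diagram associated to this matrix has two connected components: the simple roots {alpha_2, alpha_3} form a chain of 2 nodes with a double edge at one end; the terminal node there is the unique short simple root (B_2), and {alpha_1, alpha_4, alpha_5, alpha_6, alpha_7, alpha_8, alpha_9} form a chain of 5 nodes with a fork of two nodes at one end (D_7). A semisimple Lie algebra decomposes uniquely as the direct sum of simple ideals, one per connected component of its Dynkin diagram, so g ≅ B_2 ⊕ D_7 (dimension 10 + 91 = 101).

B_2 (so(5)) ⊕ D_7 (so(14))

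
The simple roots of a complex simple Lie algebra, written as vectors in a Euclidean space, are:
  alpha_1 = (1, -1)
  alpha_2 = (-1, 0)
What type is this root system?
Compute the Cartan integers a_ij = 2(alpha_i, alpha_j)/(alpha_j, alpha_j); the resulting 2x2 Cartan matrix is
[[2, -2], [-1, 2]].
The roots have two lengths (squared-length ratio 2:1); the short ones are alpha_{2}. The associated Dynkin diagram is a chain of 2 nodes with a double edge at one end; the terminal node there is the unique short simple root (B_2), so the type is B_2 (the algebra so(5)).

type B_2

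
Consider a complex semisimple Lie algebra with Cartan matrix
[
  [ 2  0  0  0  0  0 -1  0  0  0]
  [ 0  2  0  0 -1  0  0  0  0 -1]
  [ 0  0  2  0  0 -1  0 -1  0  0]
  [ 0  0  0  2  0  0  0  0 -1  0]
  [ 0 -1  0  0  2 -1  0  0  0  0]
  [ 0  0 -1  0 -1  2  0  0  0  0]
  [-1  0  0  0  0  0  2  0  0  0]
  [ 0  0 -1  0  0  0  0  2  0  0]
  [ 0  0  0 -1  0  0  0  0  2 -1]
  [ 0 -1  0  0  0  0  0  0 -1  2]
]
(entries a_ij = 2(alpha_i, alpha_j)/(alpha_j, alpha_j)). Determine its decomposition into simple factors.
A2 ⊕ A8

The diagram associated to this matrix has two connected components: the simple roots {alpha_1, alpha_7} form a chain of 2 nodes with single edges (A_2), and {alpha_2, alpha_3, alpha_4, alpha_5, alpha_6, alpha_8, alpha_9, alpha_10} form a chain of 8 nodes with single edges (A_8). A semisimple Lie algebra decomposes uniquely as the direct sum of simple ideals, one per connected component of its Dynkin diagram, so g ≅ A_2 ⊕ A_8 (dimension 8 + 80 = 88).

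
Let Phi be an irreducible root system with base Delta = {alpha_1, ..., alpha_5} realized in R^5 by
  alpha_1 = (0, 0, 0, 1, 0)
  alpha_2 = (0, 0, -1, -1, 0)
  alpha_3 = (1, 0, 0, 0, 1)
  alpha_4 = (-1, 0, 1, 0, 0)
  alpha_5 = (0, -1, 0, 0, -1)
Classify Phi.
B_5

Compute the Cartan integers a_ij = 2(alpha_i, alpha_j)/(alpha_j, alpha_j); the resulting 5x5 Cartan matrix is
[[2, -1, 0, 0, 0], [-2, 2, 0, -1, 0], [0, 0, 2, -1, -1], [0, -1, -1, 2, 0], [0, 0, -1, 0, 2]].
The roots have two lengths (squared-length ratio 2:1); the short ones are alpha_{1}. The associated Dynkin diagram is a chain of 5 nodes with a double edge at one end; the terminal node there is the unique short simple root (B_5), so the type is B_5 (the algebra so(11)).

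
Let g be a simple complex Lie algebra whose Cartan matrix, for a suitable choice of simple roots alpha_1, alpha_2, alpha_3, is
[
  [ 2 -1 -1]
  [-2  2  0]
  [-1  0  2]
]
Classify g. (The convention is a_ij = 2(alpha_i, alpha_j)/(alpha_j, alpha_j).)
C_3

The matrix has rank 3 with 2's on the diagonal. Reading the off-diagonal entries as Dynkin edges (a single edge where a_ij = a_ji = -1; a double or triple edge where a_ij * a_ji = 2 or 3), the diagram is a chain of 3 nodes with a double edge at one end; the terminal node there is the unique long simple root (C_3). One simple-root ordering that puts it in standard form is (alpha_3, alpha_1, alpha_2). So the algebra is type C_3, i.e. sp(6).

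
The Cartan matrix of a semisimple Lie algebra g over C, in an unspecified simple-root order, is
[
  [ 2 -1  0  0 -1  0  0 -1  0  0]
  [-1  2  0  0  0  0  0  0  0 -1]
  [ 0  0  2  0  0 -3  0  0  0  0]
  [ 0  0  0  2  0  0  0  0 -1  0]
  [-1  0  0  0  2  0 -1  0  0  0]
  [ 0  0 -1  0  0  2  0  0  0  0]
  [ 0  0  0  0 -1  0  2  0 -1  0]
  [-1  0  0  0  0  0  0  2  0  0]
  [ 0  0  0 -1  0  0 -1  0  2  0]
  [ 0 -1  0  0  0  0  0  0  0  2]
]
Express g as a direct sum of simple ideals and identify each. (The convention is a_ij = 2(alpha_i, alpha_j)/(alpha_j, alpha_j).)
The diagram associated to this matrix has two connected components: the simple roots {alpha_1, alpha_2, alpha_4, alpha_5, alpha_7, alpha_8, alpha_9, alpha_10} form a chain of 7 nodes with one extra node attached to the third node from one end (E_8), and {alpha_3, alpha_6} form two nodes joined by a triple edge (G_2). A semisimple Lie algebra decomposes uniquely as the direct sum of simple ideals, one per connected component of its Dynkin diagram, so g ≅ E_8 ⊕ G_2 (dimension 248 + 14 = 262).

E_8 ⊕ G_2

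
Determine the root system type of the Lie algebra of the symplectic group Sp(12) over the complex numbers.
C6

This is sp(12), which has dimension 12(12+1)/2 = 78 and rank 12/2 = 6. In the classification of classical Lie algebras, the symplectic algebra sp(2n) has type C_n; here n = 6, so the Dynkin diagram is a chain of 6 nodes with a double edge at one end; the terminal node there is the unique long simple root (C_6). Hence the type is C_6.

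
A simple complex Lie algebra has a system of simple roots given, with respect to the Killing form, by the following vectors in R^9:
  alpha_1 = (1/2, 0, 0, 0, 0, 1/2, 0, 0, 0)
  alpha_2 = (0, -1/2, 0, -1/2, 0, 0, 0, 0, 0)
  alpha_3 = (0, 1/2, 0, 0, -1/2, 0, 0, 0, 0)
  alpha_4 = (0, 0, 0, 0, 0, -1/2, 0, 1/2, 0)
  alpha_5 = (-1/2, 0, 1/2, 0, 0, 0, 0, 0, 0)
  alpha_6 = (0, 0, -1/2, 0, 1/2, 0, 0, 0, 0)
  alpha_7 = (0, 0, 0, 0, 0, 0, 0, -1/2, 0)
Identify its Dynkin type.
B_7

Compute the Cartan integers a_ij = 2(alpha_i, alpha_j)/(alpha_j, alpha_j); the resulting 7x7 Cartan matrix is
[[2, 0, 0, -1, -1, 0, 0], [0, 2, -1, 0, 0, 0, 0], [0, -1, 2, 0, 0, -1, 0], [-1, 0, 0, 2, 0, 0, -2], [-1, 0, 0, 0, 2, -1, 0], [0, 0, -1, 0, -1, 2, 0], [0, 0, 0, -1, 0, 0, 2]].
The roots have two lengths (squared-length ratio 2:1); the short ones are alpha_{7}. The associated Dynkin diagram is a chain of 7 nodes with a double edge at one end; the terminal node there is the unique short simple root (B_7), so the type is B_7 (the algebra so(15)).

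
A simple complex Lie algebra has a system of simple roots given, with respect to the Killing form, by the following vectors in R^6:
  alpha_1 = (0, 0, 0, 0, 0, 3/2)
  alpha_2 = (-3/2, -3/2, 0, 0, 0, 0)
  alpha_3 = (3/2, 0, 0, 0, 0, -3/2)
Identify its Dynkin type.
type B_3

Compute the Cartan integers a_ij = 2(alpha_i, alpha_j)/(alpha_j, alpha_j); the resulting 3x3 Cartan matrix is
[[2, 0, -1], [0, 2, -1], [-2, -1, 2]].
The roots have two lengths (squared-length ratio 2:1); the short ones are alpha_{1}. The associated Dynkin diagram is a chain of 3 nodes with a double edge at one end; the terminal node there is the unique short simple root (B_3), so the type is B_3 (the algebra so(7)).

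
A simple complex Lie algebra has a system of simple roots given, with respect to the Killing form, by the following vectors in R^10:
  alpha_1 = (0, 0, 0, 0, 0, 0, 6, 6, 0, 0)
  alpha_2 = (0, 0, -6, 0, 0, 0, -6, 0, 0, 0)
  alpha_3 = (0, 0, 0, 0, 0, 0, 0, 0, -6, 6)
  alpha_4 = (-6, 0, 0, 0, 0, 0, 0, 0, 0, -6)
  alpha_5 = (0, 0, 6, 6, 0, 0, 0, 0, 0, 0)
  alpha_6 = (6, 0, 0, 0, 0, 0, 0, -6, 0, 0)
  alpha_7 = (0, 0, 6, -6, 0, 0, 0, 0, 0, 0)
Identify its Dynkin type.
Compute the Cartan integers a_ij = 2(alpha_i, alpha_j)/(alpha_j, alpha_j); the resulting 7x7 Cartan matrix is
[[2, -1, 0, 0, 0, -1, 0], [-1, 2, 0, 0, -1, 0, -1], [0, 0, 2, -1, 0, 0, 0], [0, 0, -1, 2, 0, -1, 0], [0, -1, 0, 0, 2, 0, 0], [-1, 0, 0, -1, 0, 2, 0], [0, -1, 0, 0, 0, 0, 2]].
All simple roots have the same length, so the diagram is simply laced. The associated Dynkin diagram is a chain of 5 nodes with a fork of two nodes at one end (D_7), so the type is D_7 (the algebra so(14)).

type D_7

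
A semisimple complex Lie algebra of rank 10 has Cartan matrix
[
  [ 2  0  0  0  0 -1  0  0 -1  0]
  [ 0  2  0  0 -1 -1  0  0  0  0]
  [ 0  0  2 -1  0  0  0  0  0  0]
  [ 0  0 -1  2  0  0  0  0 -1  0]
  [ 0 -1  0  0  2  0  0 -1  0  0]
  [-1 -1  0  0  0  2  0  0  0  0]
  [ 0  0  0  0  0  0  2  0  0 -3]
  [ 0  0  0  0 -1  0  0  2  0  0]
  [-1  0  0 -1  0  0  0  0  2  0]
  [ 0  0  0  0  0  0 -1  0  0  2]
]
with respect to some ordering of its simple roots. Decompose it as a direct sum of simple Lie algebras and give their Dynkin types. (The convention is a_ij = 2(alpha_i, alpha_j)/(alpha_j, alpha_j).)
The diagram associated to this matrix has two connected components: the simple roots {alpha_1, alpha_2, alpha_3, alpha_4, alpha_5, alpha_6, alpha_8, alpha_9} form a chain of 8 nodes with single edges (A_8), and {alpha_7, alpha_10} form two nodes joined by a triple edge (G_2). A semisimple Lie algebra decomposes uniquely as the direct sum of simple ideals, one per connected component of its Dynkin diagram, so g ≅ A_8 ⊕ G_2 (dimension 80 + 14 = 94).

A_8 + G_2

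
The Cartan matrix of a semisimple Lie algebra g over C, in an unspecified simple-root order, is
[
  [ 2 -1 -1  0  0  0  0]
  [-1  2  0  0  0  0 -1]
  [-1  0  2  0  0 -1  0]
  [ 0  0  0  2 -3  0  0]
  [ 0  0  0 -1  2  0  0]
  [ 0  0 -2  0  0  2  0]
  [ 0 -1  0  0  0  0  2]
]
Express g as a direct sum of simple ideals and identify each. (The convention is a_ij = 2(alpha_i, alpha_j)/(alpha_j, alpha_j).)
C_5 ⊕ G_2

The diagram associated to this matrix has two connected components: the simple roots {alpha_1, alpha_2, alpha_3, alpha_6, alpha_7} form a chain of 5 nodes with a double edge at one end; the terminal node there is the unique long simple root (C_5), and {alpha_4, alpha_5} form two nodes joined by a triple edge (G_2). A semisimple Lie algebra decomposes uniquely as the direct sum of simple ideals, one per connected component of its Dynkin diagram, so g ≅ C_5 ⊕ G_2 (dimension 55 + 14 = 69).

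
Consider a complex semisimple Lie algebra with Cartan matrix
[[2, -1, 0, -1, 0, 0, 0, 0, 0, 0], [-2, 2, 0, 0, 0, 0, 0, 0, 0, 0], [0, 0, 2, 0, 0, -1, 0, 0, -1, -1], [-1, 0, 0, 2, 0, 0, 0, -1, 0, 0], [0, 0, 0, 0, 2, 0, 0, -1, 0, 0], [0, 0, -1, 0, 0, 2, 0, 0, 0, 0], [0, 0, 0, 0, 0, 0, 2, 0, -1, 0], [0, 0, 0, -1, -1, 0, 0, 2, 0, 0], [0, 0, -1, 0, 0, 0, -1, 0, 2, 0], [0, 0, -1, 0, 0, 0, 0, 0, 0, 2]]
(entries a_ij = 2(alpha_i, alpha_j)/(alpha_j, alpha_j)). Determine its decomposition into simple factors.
The diagram associated to this matrix has two connected components: the simple roots {alpha_1, alpha_2, alpha_4, alpha_5, alpha_8} form a chain of 5 nodes with a double edge at one end; the terminal node there is the unique long simple root (C_5), and {alpha_3, alpha_6, alpha_7, alpha_9, alpha_10} form a chain of 3 nodes with a fork of two nodes at one end (D_5). A semisimple Lie algebra decomposes uniquely as the direct sum of simple ideals, one per connected component of its Dynkin diagram, so g ≅ C_5 ⊕ D_5 (dimension 55 + 45 = 100).

type C_5 ⊕ type D_5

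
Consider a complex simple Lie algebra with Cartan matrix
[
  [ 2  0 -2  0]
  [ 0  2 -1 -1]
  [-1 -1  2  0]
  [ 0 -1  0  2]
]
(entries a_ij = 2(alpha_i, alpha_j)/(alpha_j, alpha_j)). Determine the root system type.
The matrix has rank 4 with 2's on the diagonal. Reading the off-diagonal entries as Dynkin edges (a single edge where a_ij = a_ji = -1; a double or triple edge where a_ij * a_ji = 2 or 3), the diagram is a chain of 4 nodes with a double edge at one end; the terminal node there is the unique long simple root (C_4). One simple-root ordering that puts it in standard form is (alpha_4, alpha_2, alpha_3, alpha_1). So the algebra is type C_4, i.e. sp(8).

C_4 (sp(8))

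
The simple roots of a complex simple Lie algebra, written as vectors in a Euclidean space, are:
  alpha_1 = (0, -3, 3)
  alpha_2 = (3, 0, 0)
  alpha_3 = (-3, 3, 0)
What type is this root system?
Compute the Cartan integers a_ij = 2(alpha_i, alpha_j)/(alpha_j, alpha_j); the resulting 3x3 Cartan matrix is
[[2, 0, -1], [0, 2, -1], [-1, -2, 2]].
The roots have two lengths (squared-length ratio 2:1); the short ones are alpha_{2}. The associated Dynkin diagram is a chain of 3 nodes with a double edge at one end; the terminal node there is the unique short simple root (B_3), so the type is B_3 (the algebra so(7)).

type B_3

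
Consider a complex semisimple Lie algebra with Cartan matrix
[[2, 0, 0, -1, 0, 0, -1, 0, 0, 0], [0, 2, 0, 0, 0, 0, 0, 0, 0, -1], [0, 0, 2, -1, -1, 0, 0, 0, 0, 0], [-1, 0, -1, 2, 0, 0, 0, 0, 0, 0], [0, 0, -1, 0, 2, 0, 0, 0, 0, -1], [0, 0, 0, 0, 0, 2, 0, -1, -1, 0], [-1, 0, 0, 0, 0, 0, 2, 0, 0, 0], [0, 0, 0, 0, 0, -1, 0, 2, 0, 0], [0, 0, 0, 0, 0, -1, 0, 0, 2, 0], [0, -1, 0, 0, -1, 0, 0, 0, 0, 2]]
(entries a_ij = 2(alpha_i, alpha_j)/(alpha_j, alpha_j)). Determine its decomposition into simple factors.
The diagram associated to this matrix has two connected components: the simple roots {alpha_6, alpha_8, alpha_9} form a chain of 3 nodes with single edges (A_3), and {alpha_1, alpha_2, alpha_3, alpha_4, alpha_5, alpha_7, alpha_10} form a chain of 7 nodes with single edges (A_7). A semisimple Lie algebra decomposes uniquely as the direct sum of simple ideals, one per connected component of its Dynkin diagram, so g ≅ A_3 ⊕ A_7 (dimension 15 + 63 = 78).

A3 + A7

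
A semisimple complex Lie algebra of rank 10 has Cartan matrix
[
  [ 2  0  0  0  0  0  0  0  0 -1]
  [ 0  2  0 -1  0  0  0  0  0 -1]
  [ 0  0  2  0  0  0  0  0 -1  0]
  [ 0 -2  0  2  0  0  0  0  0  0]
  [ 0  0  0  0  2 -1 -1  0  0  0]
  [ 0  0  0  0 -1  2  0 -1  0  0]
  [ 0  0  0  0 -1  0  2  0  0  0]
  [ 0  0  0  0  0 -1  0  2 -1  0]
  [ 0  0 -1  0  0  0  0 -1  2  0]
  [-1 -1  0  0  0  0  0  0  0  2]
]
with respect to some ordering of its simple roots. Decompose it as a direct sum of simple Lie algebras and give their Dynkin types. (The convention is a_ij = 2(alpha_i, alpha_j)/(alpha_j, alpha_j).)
The diagram associated to this matrix has two connected components: the simple roots {alpha_3, alpha_5, alpha_6, alpha_7, alpha_8, alpha_9} form a chain of 6 nodes with single edges (A_6), and {alpha_1, alpha_2, alpha_4, alpha_10} form a chain of 4 nodes with a double edge at one end; the terminal node there is the unique long simple root (C_4). A semisimple Lie algebra decomposes uniquely as the direct sum of simple ideals, one per connected component of its Dynkin diagram, so g ≅ A_6 ⊕ C_4 (dimension 48 + 36 = 84).

A_6 + C_4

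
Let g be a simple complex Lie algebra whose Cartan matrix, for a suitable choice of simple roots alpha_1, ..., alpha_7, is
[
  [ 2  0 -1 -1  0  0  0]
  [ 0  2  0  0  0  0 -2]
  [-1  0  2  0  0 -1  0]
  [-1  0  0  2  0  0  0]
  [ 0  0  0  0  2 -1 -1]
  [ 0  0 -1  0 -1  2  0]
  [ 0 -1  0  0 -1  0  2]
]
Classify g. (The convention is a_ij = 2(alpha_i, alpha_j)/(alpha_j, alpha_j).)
C7

The matrix has rank 7 with 2's on the diagonal. Reading the off-diagonal entries as Dynkin edges (a single edge where a_ij = a_ji = -1; a double or triple edge where a_ij * a_ji = 2 or 3), the diagram is a chain of 7 nodes with a double edge at one end; the terminal node there is the unique long simple root (C_7). One simple-root ordering that puts it in standard form is (alpha_4, alpha_1, alpha_3, alpha_6, alpha_5, alpha_7, alpha_2). So the algebra is type C_7, i.e. sp(14).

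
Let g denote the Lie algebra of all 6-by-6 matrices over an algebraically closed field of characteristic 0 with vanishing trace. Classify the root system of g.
This is sl(6), which has dimension 6^2 - 1 = 35 and rank 6 - 1 = 5 (a Cartan subalgebra is the diagonal traceless matrices). In the classification of classical Lie algebras, the special linear algebra sl(n+1) has type A_n; here n = 5, so the Dynkin diagram is a chain of 5 nodes with single edges (A_5). Hence the type is A_5.

A_5 (sl(6))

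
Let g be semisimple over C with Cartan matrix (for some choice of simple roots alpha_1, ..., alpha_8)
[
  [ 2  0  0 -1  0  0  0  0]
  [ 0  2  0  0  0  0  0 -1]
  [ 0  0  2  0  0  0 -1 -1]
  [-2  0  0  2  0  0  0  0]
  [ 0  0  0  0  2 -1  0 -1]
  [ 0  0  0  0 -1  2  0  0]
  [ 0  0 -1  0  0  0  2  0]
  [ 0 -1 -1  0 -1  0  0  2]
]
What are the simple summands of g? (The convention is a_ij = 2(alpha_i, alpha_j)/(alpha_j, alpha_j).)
The diagram associated to this matrix has two connected components: the simple roots {alpha_1, alpha_4} form a chain of 2 nodes with a double edge at one end; the terminal node there is the unique short simple root (B_2), and {alpha_2, alpha_3, alpha_5, alpha_6, alpha_7, alpha_8} form a chain of 5 nodes with one extra node attached to the third node from one end (E_6). A semisimple Lie algebra decomposes uniquely as the direct sum of simple ideals, one per connected component of its Dynkin diagram, so g ≅ B_2 ⊕ E_6 (dimension 10 + 78 = 88).

B_2 (so(5)) ⊕ E_6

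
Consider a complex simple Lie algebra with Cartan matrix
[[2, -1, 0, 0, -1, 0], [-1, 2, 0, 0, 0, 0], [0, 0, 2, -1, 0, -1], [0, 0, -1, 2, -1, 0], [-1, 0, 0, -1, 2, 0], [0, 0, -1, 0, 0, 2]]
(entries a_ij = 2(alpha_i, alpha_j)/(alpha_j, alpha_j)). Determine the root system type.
The matrix has rank 6 with 2's on the diagonal. Reading the off-diagonal entries as Dynkin edges (a single edge where a_ij = a_ji = -1; a double or triple edge where a_ij * a_ji = 2 or 3), the diagram is a chain of 6 nodes with single edges (A_6). One simple-root ordering that puts it in standard form is (alpha_2, alpha_1, alpha_5, alpha_4, alpha_3, alpha_6). So the algebra is type A_6, i.e. sl(7).

A_6 (sl(7))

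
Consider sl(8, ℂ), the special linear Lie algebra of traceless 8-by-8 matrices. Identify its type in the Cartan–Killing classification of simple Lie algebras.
This is sl(8), which has dimension 8^2 - 1 = 63 and rank 8 - 1 = 7 (a Cartan subalgebra is the diagonal traceless matrices). In the classification of classical Lie algebras, the special linear algebra sl(n+1) has type A_n; here n = 7, so the Dynkin diagram is a chain of 7 nodes with single edges (A_7). Hence the type is A_7.

A_7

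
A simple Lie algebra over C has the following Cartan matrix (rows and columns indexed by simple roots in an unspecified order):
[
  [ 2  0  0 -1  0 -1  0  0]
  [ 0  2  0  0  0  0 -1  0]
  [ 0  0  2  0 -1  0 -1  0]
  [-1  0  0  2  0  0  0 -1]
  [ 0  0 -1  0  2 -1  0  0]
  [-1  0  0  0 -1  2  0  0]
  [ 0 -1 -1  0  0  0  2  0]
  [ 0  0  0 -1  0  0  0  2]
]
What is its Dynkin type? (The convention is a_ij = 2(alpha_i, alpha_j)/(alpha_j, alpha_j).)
The matrix has rank 8 with 2's on the diagonal. Reading the off-diagonal entries as Dynkin edges (a single edge where a_ij = a_ji = -1; a double or triple edge where a_ij * a_ji = 2 or 3), the diagram is a chain of 8 nodes with single edges (A_8). One simple-root ordering that puts it in standard form is (alpha_2, alpha_7, alpha_3, alpha_5, alpha_6, alpha_1, alpha_4, alpha_8). So the algebra is type A_8, i.e. sl(9).

A_8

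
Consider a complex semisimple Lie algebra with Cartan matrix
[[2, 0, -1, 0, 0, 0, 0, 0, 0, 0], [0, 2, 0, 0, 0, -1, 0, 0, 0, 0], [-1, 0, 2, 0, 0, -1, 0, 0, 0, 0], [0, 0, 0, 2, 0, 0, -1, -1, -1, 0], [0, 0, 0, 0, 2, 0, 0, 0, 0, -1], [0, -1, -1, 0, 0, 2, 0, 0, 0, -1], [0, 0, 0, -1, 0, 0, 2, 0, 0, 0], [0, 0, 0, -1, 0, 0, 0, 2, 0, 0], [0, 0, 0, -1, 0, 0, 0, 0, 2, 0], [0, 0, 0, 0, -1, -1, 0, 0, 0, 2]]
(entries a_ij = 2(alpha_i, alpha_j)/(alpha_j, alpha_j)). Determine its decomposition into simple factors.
type D_4 ⊕ type E_6

The diagram associated to this matrix has two connected components: the simple roots {alpha_4, alpha_7, alpha_8, alpha_9} form a chain of 2 nodes with a fork of two nodes at one end (D_4), and {alpha_1, alpha_2, alpha_3, alpha_5, alpha_6, alpha_10} form a chain of 5 nodes with one extra node attached to the third node from one end (E_6). A semisimple Lie algebra decomposes uniquely as the direct sum of simple ideals, one per connected component of its Dynkin diagram, so g ≅ D_4 ⊕ E_6 (dimension 28 + 78 = 106).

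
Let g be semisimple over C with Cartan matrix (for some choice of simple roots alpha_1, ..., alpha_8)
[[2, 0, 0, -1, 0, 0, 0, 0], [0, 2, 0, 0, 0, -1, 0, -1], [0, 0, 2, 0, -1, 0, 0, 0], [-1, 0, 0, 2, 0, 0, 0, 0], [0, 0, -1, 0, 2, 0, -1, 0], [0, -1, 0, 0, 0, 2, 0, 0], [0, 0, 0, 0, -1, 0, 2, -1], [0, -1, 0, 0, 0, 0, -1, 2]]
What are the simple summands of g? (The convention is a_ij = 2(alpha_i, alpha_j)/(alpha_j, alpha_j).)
A_2 (sl(3)) ⊕ A_6 (sl(7))

The diagram associated to this matrix has two connected components: the simple roots {alpha_1, alpha_4} form a chain of 2 nodes with single edges (A_2), and {alpha_2, alpha_3, alpha_5, alpha_6, alpha_7, alpha_8} form a chain of 6 nodes with single edges (A_6). A semisimple Lie algebra decomposes uniquely as the direct sum of simple ideals, one per connected component of its Dynkin diagram, so g ≅ A_2 ⊕ A_6 (dimension 8 + 48 = 56).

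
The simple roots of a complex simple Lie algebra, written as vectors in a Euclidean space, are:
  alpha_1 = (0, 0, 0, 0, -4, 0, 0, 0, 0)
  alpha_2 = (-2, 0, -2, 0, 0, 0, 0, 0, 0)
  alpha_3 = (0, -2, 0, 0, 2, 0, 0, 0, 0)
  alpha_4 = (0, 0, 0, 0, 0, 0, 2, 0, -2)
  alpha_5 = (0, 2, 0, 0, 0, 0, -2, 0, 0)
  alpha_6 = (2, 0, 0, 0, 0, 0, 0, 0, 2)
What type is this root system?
Compute the Cartan integers a_ij = 2(alpha_i, alpha_j)/(alpha_j, alpha_j); the resulting 6x6 Cartan matrix is
[[2, 0, -2, 0, 0, 0], [0, 2, 0, 0, 0, -1], [-1, 0, 2, 0, -1, 0], [0, 0, 0, 2, -1, -1], [0, 0, -1, -1, 2, 0], [0, -1, 0, -1, 0, 2]].
The roots have two lengths (squared-length ratio 2:1); the short ones are alpha_{2,3,4,5,6}. The associated Dynkin diagram is a chain of 6 nodes with a double edge at one end; the terminal node there is the unique long simple root (C_6), so the type is C_6 (the algebra sp(12)).

C6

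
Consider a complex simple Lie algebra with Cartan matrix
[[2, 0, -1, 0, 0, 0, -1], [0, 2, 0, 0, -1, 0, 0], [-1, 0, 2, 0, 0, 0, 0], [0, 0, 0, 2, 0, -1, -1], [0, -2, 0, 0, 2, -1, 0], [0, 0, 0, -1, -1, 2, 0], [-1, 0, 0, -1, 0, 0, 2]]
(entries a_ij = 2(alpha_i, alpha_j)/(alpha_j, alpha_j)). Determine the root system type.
B_7 (so(15))

The matrix has rank 7 with 2's on the diagonal. Reading the off-diagonal entries as Dynkin edges (a single edge where a_ij = a_ji = -1; a double or triple edge where a_ij * a_ji = 2 or 3), the diagram is a chain of 7 nodes with a double edge at one end; the terminal node there is the unique short simple root (B_7). One simple-root ordering that puts it in standard form is (alpha_3, alpha_1, alpha_7, alpha_4, alpha_6, alpha_5, alpha_2). So the algebra is type B_7, i.e. so(15).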